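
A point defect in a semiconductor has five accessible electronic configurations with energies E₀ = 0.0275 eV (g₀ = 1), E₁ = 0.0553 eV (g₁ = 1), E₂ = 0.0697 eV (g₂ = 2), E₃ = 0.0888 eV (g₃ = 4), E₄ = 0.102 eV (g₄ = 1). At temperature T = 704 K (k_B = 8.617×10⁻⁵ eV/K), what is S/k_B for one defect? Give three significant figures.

k_BT = 8.617×10⁻⁵ × 704 K = 0.060664 eV.
Eᵢ/kT = 0.45332, 0.91158, 1.1490, 1.4638, 1.6814.
Z = Σ gᵢe^(−Eᵢ/kT) = 1·e^(−0.45332) + 1·e^(−0.91158) + 2·e^(−1.1490) + 4·e^(−1.4638) + 1·e^(−1.6814) = 0.63551 + 0.40189 + 0.63391 + 0.92542 + 0.18611 = 2.7828.
⟨E⟩ = Σ EᵢPᵢ = 0.066496 eV.
S/k_B = ln Z + ⟨E⟩/kT = ln(2.7828) + 0.066496/0.060664 = 1.0235 + 1.0961 = 2.12.

2.12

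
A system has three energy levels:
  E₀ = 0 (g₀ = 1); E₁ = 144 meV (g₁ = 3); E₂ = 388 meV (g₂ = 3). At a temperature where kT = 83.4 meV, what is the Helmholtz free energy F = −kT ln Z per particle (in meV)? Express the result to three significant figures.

Eᵢ/kT = 0, 1.7266, 4.6523.
Z = Σ gᵢe^(−Eᵢ/kT) = 1·e^(−0) + 3·e^(−1.7266) + 3·e^(−4.6523) = 1.0000 + 0.53366 + 0.028619 = 1.5623.
F = −kT ln Z = −83.4 × ln(1.5623) = −83.4 × 0.44616 = -37.2 meV.

-37.2 meV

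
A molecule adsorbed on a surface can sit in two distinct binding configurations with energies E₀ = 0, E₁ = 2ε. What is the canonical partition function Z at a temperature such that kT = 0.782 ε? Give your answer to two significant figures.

Z = 1.1

Eᵢ/kT = 0, 2.558.
Z = Σ e^(−Eᵢ/kT) = e^(−0) + e^(−2.558) = 1.000 + 0.07746 = 1.077.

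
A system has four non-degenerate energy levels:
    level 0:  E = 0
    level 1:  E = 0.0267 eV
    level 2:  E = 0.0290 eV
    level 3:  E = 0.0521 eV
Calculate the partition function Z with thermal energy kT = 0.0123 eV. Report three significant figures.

Eᵢ/kT = 0, 2.1707, 2.3577, 4.2358.
Z = Σ e^(−Eᵢ/kT) = e^(−0) + e^(−2.1707) + e^(−2.3577) + e^(−4.2358) = 1.0000 + 0.11410 + 0.094638 + 0.014468 = 1.2232.

Z = 1.22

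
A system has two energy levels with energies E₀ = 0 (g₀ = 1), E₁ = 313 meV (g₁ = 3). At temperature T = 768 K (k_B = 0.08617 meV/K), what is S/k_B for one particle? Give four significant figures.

k_BT = 0.08617 × 768 K = 66.1786 meV.
Eᵢ/kT = 0, 4.72963.
Z = Σ gᵢe^(−Eᵢ/kT) = 1·e^(−0) + 3·e^(−4.72963) = 1.00000 + 0.0264892 = 1.02649.
⟨E⟩ = Σ EᵢPᵢ = 8.07716 meV.
S/k_B = ln Z + ⟨E⟩/kT = ln(1.02649) + 8.07716/66.1786 = 0.0261452 + 0.122051 = 0.1482.

0.1482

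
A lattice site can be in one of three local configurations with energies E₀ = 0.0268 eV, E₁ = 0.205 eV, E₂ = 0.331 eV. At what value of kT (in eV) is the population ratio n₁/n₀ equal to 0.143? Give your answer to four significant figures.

0.09162 eV

n₁/n₀ = exp[−(E₁−E₀)/kT] = 0.143.
⇒ (E₁−E₀)/kT = ln(1/0.143) = ln(6.99301) = 1.94491.
kT = 0.1782 eV / 1.94491 = 0.09162 eV.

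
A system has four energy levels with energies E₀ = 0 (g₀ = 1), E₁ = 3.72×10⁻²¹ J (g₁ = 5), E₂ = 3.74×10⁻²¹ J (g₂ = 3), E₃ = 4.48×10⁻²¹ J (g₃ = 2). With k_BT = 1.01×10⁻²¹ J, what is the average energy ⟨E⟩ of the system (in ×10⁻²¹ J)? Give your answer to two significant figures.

Eᵢ/kT = 0, 3.683, 3.703, 4.436.
Z = Σ gᵢe^(−Eᵢ/kT) = 1·e^(−0) + 5·e^(−3.683) + 3·e^(−3.703) + 2·e^(−4.436) = 1.000 + 0.1257 + 0.07395 + 0.02369 = 1.223.
⟨E⟩ = Σ Eᵢ gᵢe^(−Eᵢ/kT) / Z = (0·1.000 + 3.72·0.1257 + 3.74·0.07395 + 4.48·0.02369) / 1.223 = 0.70 ×10⁻²¹ J.

0.70 ×10⁻²¹ J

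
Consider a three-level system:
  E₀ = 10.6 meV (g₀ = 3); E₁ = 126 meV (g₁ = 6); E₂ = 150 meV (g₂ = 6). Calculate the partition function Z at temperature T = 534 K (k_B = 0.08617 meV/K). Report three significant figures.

k_BT = 0.08617 × 534 K = 46.015 meV.
Eᵢ/kT = 0.23036, 2.7382, 3.2598.
Z = Σ gᵢe^(−Eᵢ/kT) = 3·e^(−0.23036) + 6·e^(−2.7382) + 6·e^(−3.2598) = 2.3827 + 0.38812 + 0.23038 = 3.0012.

Z = 3.00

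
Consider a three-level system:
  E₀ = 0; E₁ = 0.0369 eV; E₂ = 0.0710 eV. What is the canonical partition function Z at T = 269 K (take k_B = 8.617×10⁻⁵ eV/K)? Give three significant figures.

Z = 1.25

k_BT = 8.617×10⁻⁵ × 269 K = 0.023180 eV.
Eᵢ/kT = 0, 1.5919, 3.0630.
Z = Σ e^(−Eᵢ/kT) = e^(−0) + e^(−1.5919) + e^(−3.0630) = 1.0000 + 0.20354 + 0.046747 = 1.2503.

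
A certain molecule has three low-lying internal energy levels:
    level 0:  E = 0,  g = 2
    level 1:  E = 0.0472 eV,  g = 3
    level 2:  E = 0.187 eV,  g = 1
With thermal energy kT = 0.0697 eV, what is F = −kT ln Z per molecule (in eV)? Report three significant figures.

Eᵢ/kT = 0, 0.67719, 2.6829.
Z = Σ gᵢe^(−Eᵢ/kT) = 2·e^(−0) + 3·e^(−0.67719) + 1·e^(−2.6829) = 2.0000 + 1.5241 + 0.068365 = 3.5925.
F = −kT ln Z = −0.0697 × ln(3.5925) = −0.0697 × 1.2788 = -0.0891 eV.

-0.0891 eV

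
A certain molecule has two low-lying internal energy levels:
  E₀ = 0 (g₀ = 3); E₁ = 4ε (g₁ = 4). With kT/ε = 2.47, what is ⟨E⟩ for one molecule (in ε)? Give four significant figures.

Eᵢ/kT = 0, 1.61943.
Z = Σ gᵢe^(−Eᵢ/kT) = 3·e^(−0) + 4·e^(−1.61943) = 3.00000 + 0.792046 = 3.79205.
⟨E⟩ = Σ Eᵢ gᵢe^(−Eᵢ/kT) / Z = (0·3.00000 + 4·0.792046) / 3.79205 = 0.8355 ε.

0.8355 ε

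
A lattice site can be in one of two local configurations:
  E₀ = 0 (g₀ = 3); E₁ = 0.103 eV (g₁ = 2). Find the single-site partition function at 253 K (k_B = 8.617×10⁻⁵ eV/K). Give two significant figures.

Z = 3.0

k_BT = 8.617×10⁻⁵ × 253 K = 0.02180 eV.
Eᵢ/kT = 0, 4.725.
Z = Σ gᵢe^(−Eᵢ/kT) = 3·e^(−0) + 2·e^(−4.725) = 3.000 + 0.01774 = 3.018.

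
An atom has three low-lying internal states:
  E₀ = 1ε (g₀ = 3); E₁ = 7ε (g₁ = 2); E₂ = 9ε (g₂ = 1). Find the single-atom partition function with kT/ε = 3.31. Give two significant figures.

Eᵢ/kT = 0.3021, 2.115, 2.719.
Z = Σ gᵢe^(−Eᵢ/kT) = 3·e^(−0.3021) + 2·e^(−2.115) + 1·e^(−2.719) = 2.218 + 0.2413 + 0.06594 = 2.525.

Z = 2.5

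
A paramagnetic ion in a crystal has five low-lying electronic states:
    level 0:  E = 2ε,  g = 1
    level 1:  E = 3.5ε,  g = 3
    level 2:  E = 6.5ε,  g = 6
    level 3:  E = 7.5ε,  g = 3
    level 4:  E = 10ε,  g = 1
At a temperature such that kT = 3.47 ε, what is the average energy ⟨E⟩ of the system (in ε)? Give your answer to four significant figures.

4.731 ε

Eᵢ/kT = 0.576369, 1.00865, 1.87320, 2.16138, 2.88184.
Z = Σ gᵢe^(−Eᵢ/kT) = 1·e^(−0.576369) + 3·e^(−1.00865) + 6·e^(−1.87320) + 3·e^(−2.16138) + 1·e^(−2.88184) = 0.561935 + 1.09413 + 0.921788 + 0.345498 + 0.0560316 = 2.97938.
⟨E⟩ = Σ Eᵢ gᵢe^(−Eᵢ/kT) / Z = (2·0.561935 + 3.5·1.09413 + 6.5·0.921788 + 7.5·0.345498 + 10·0.0560316) / 2.97938 = 4.731 ε.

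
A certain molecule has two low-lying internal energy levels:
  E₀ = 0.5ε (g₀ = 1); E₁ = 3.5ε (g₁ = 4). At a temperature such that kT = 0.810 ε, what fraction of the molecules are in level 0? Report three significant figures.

0.910

Eᵢ/kT = 0.61728, 4.3210.
Z = Σ gᵢe^(−Eᵢ/kT) = 1·e^(−0.61728) + 4·e^(−4.3210) = 0.53941 + 0.053146 = 0.59256.
P₀ = g₀ e^(−E₀/kT) / Z = 0.53941/0.59256 = 0.910.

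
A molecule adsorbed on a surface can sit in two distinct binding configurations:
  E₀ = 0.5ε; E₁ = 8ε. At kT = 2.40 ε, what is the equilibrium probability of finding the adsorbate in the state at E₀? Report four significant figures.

0.9579

Eᵢ/kT = 0.208333, 3.33333.
Z = Σ e^(−Eᵢ/kT) = e^(−0.208333) + e^(−3.33333) = 0.811937 + 0.0356741 = 0.847611.
P₀ = e^(−E₀/kT) / Z = 0.811937/0.847611 = 0.9579.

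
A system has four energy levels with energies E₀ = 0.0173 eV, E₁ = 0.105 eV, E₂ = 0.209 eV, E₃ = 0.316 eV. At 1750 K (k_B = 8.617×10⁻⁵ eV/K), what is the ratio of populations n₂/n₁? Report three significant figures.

k_BT = 8.617×10⁻⁵ × 1750 K = 0.15080 eV.
n₂/n₁ = exp[−(E₂−E₁)/kT] = exp(−(0.104 eV)/(0.15080 eV)) = exp(-0.68966) = 0.502.

0.502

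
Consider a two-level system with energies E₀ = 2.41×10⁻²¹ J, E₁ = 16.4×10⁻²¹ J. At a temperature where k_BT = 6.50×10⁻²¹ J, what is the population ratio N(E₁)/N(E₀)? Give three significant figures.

n₁/n₀ = exp[−(E₁−E₀)/kT] = exp(−(13.99 ×10⁻²¹ J)/(6.50 ×10⁻²¹ J)) = exp(-2.1523) = 0.116.

0.116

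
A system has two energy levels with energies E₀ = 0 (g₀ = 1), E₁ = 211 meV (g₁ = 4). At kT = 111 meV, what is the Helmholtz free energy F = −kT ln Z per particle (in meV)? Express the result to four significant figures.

Eᵢ/kT = 0, 1.90090.
Z = Σ gᵢe^(−Eᵢ/kT) = 1·e^(−0) + 4·e^(−1.90090) = 1.00000 + 0.597736 = 1.59774.
F = −kT ln Z = −111 × ln(1.59774) = −111 × 0.468590 = -52.01 meV.

-52.01 meV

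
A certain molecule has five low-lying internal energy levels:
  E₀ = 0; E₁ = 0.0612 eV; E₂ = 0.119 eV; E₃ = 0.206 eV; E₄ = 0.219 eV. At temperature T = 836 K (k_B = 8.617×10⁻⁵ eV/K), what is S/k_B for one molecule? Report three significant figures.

1.12

k_BT = 8.617×10⁻⁵ × 836 K = 0.072038 eV.
Eᵢ/kT = 0, 0.84955, 1.6519, 2.8596, 3.0401.
Z = Σ e^(−Eᵢ/kT) = e^(−0) + e^(−0.84955) + e^(−1.6519) + e^(−2.8596) + e^(−3.0401) = 1.0000 + 0.42761 + 0.19169 + 0.057292 + 0.047830 = 1.7244.
⟨E⟩ = Σ EᵢPᵢ = 0.041323 eV.
S/k_B = ln Z + ⟨E⟩/kT = ln(1.7244) + 0.041323/0.072038 = 0.54488 + 0.57363 = 1.12.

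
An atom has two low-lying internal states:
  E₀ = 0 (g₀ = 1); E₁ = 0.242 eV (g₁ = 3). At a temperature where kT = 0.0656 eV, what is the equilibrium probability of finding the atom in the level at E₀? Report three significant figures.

0.930

Eᵢ/kT = 0, 3.6890.
Z = Σ gᵢe^(−Eᵢ/kT) = 1·e^(−0) + 3·e^(−3.6890) = 1.0000 + 0.074991 = 1.0750.
P₀ = g₀ e^(−E₀/kT) / Z = 1.0000/1.0750 = 0.930.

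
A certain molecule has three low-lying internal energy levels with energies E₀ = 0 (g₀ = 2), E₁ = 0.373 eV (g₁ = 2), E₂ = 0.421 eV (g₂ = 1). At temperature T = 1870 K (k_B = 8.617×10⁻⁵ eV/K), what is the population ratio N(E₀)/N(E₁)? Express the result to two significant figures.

10

k_BT = 8.617×10⁻⁵ × 1870 K = 0.1611 eV.
n₀/n₁ = (g₀/g₁) exp[−(E₀−E₁)/kT] = (2/2) × exp(−(-0.373 eV)/(0.1611 eV)) = (2/2) × exp(2.315) = 10.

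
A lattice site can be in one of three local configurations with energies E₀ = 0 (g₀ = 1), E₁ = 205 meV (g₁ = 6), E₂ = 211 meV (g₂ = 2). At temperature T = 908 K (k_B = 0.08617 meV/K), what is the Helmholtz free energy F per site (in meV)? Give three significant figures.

-35.4 meV

k_BT = 0.08617 × 908 K = 78.242 meV.
Eᵢ/kT = 0, 2.6201, 2.6968.
Z = Σ gᵢe^(−Eᵢ/kT) = 1·e^(−0) + 6·e^(−2.6201) + 2·e^(−2.6968) = 1.0000 + 0.43677 + 0.13484 = 1.5716.
F = −kT ln Z = −78.242 × ln(1.5716) = −78.242 × 0.45209 = -35.4 meV.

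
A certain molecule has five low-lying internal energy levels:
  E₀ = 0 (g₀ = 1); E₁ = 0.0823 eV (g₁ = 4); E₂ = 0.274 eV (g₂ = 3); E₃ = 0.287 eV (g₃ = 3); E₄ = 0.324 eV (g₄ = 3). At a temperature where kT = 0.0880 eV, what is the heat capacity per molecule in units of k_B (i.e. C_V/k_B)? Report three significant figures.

0.929

Eᵢ/kT = 0, 0.93523, 3.1136, 3.2614, 3.6818.
Z = Σ gᵢe^(−Eᵢ/kT) = 1·e^(−0) + 4·e^(−0.93523) + 3·e^(−3.1136) + 3·e^(−3.2614) + 3·e^(−3.6818) = 1.0000 + 1.5700 + 0.13332 + 0.11500 + 0.075533 = 2.8939.
⟨E⟩ = 0.077134 eV, ⟨E²⟩ = 0.013147 eV².
C_V/k_B = (⟨E²⟩ − ⟨E⟩²)/(kT)² = (0.013147 − 0.0059497)/0.0077440 = 0.929.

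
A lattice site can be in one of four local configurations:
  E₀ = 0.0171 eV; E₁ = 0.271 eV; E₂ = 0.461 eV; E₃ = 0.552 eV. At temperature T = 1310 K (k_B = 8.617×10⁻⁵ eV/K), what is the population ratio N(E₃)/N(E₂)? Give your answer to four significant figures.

k_BT = 8.617×10⁻⁵ × 1310 K = 0.112883 eV.
n₃/n₂ = exp[−(E₃−E₂)/kT] = exp(−(0.091 eV)/(0.112883 eV)) = exp(-0.806144) = 0.4466.

0.4466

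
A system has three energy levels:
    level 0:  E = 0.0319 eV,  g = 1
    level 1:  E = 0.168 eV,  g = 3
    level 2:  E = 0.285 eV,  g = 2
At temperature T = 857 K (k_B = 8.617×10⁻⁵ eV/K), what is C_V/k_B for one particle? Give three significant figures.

1.03

k_BT = 8.617×10⁻⁵ × 857 K = 0.073848 eV.
Eᵢ/kT = 0.43197, 2.2749, 3.8593.
Z = Σ gᵢe^(−Eᵢ/kT) = 1·e^(−0.43197) + 3·e^(−2.2749) + 2·e^(−3.8593) = 0.64923 + 0.30842 + 0.042166 = 0.99982.
⟨E⟩ = 0.084558 eV, ⟨E²⟩ = 0.012793 eV².
C_V/k_B = (⟨E²⟩ − ⟨E⟩²)/(kT)² = (0.012793 − 0.0071501)/0.0054535 = 1.03.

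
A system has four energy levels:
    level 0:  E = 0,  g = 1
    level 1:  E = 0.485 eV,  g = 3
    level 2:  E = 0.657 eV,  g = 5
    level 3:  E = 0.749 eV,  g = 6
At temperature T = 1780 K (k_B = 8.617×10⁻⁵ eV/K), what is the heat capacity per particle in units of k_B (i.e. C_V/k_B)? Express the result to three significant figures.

2.37

k_BT = 8.617×10⁻⁵ × 1780 K = 0.15338 eV.
Eᵢ/kT = 0, 3.1621, 4.2835, 4.8833.
Z = Σ gᵢe^(−Eᵢ/kT) = 1·e^(−0) + 3·e^(−3.1621) + 5·e^(−4.2835) + 6·e^(−4.8833) = 1.0000 + 0.12701 + 0.068971 + 0.045432 = 1.2414.
⟨E⟩ = 0.11354 eV, ⟨E²⟩ = 0.068579 eV².
C_V/k_B = (⟨E²⟩ − ⟨E⟩²)/(kT)² = (0.068579 − 0.012891)/0.023525 = 2.37.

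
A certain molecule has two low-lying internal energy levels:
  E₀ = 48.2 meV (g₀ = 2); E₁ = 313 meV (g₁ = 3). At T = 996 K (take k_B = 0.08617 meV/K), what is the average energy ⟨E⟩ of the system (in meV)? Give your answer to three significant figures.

65.2 meV

k_BT = 0.08617 × 996 K = 85.825 meV.
Eᵢ/kT = 0.56161, 3.6470.
Z = Σ gᵢe^(−Eᵢ/kT) = 2·e^(−0.56161) + 3·e^(−3.6470) = 1.1406 + 0.078208 = 1.2188.
⟨E⟩ = Σ Eᵢ gᵢe^(−Eᵢ/kT) / Z = (48.2·1.1406 + 313·0.078208) / 1.2188 = 65.2 meV.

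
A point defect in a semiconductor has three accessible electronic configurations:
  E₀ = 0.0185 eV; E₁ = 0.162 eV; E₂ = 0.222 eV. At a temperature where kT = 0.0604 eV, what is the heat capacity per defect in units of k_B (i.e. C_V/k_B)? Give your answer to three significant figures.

0.723

Eᵢ/kT = 0.30629, 2.6821, 3.6755.
Z = Σ e^(−Eᵢ/kT) = e^(−0.30629) + e^(−2.6821) + e^(−3.6755) = 0.73617 + 0.068419 + 0.025337 = 0.82993.
⟨E⟩ = 0.036543 eV, ⟨E²⟩ = 0.0039717 eV².
C_V/k_B = (⟨E²⟩ − ⟨E⟩²)/(kT)² = (0.0039717 − 0.0013354)/0.0036482 = 0.723.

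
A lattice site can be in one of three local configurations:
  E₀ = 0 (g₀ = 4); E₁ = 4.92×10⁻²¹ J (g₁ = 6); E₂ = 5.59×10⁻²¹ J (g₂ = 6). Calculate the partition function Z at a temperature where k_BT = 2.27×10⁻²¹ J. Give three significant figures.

Eᵢ/kT = 0, 2.1674, 2.4626.
Z = Σ gᵢe^(−Eᵢ/kT) = 4·e^(−0) + 6·e^(−2.1674) + 6·e^(−2.4626) = 4.0000 + 0.68685 + 0.51128 = 5.1981.

Z = 5.20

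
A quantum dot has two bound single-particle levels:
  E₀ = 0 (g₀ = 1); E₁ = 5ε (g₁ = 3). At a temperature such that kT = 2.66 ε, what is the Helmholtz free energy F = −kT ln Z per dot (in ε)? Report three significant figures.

-1.00 ε

Eᵢ/kT = 0, 1.8797.
Z = Σ gᵢe^(−Eᵢ/kT) = 1·e^(−0) + 3·e^(−1.8797) = 1.0000 + 0.45791 = 1.4579.
F = −kT ln Z = −2.66 × ln(1.4579) = −2.66 × 0.37700 = -1.00 ε.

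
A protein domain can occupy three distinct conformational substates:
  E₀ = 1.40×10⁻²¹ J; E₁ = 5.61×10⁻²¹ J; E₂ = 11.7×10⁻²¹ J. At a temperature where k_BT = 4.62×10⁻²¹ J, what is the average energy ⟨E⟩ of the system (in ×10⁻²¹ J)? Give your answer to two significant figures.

3.3 ×10⁻²¹ J

Eᵢ/kT = 0.3030, 1.214, 2.532.
Z = Σ e^(−Eᵢ/kT) = e^(−0.3030) + e^(−1.214) + e^(−2.532) = 0.7386 + 0.2970 + 0.07950 = 1.115.
⟨E⟩ = Σ Eᵢ e^(−Eᵢ/kT) / Z = (1.40·0.7386 + 5.61·0.2970 + 11.7·0.07950) / 1.115 = 3.3 ×10⁻²¹ J.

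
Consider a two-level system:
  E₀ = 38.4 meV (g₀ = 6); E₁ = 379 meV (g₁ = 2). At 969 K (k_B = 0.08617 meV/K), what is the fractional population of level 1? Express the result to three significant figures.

0.00561

k_BT = 0.08617 × 969 K = 83.499 meV.
Eᵢ/kT = 0.45989, 4.5390.
Z = Σ gᵢe^(−Eᵢ/kT) = 6·e^(−0.45989) + 2·e^(−4.5390) = 3.7881 + 0.021368 = 3.8095.
P₁ = g₁ e^(−E₁/kT) / Z = 0.021368/3.8095 = 0.00561.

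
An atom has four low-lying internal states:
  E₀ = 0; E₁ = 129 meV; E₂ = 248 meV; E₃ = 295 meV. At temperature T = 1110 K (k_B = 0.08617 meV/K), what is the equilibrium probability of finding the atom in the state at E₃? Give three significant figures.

0.0332

k_BT = 0.08617 × 1110 K = 95.649 meV.
Eᵢ/kT = 0, 1.3487, 2.5928, 3.0842.
Z = Σ e^(−Eᵢ/kT) = e^(−0) + e^(−1.3487) + e^(−2.5928) + e^(−3.0842) = 1.0000 + 0.25958 + 0.074810 + 0.045767 = 1.3802.
P₃ = e^(−E₃/kT) / Z = 0.045767/1.3802 = 0.0332.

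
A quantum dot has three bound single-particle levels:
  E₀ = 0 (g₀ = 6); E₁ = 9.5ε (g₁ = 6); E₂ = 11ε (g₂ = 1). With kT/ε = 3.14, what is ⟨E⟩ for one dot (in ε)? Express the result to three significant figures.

0.490 ε

Eᵢ/kT = 0, 3.0255, 3.5032.
Z = Σ gᵢe^(−Eᵢ/kT) = 6·e^(−0) + 6·e^(−3.0255) + 1·e^(−3.5032) = 6.0000 + 0.29120 + 0.030101 = 6.3213.
⟨E⟩ = Σ Eᵢ gᵢe^(−Eᵢ/kT) / Z = (0·6.0000 + 9.5·0.29120 + 11·0.030101) / 6.3213 = 0.490 ε.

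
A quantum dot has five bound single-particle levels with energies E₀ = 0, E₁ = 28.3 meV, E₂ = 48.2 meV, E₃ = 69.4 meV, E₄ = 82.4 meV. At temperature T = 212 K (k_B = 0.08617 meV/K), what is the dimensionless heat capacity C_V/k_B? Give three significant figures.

k_BT = 0.08617 × 212 K = 18.268 meV.
Eᵢ/kT = 0, 1.5492, 2.6385, 3.7990, 4.5106.
Z = Σ e^(−Eᵢ/kT) = e^(−0) + e^(−1.5492) + e^(−2.6385) + e^(−3.7990) + e^(−4.5106) = 1.0000 + 0.21242 + 0.071468 + 0.022393 + 0.010992 = 1.3173.
⟨E⟩ = 9.0458 meV, ⟨E²⟩ = 393.72 meV².
C_V/k_B = (⟨E²⟩ − ⟨E⟩²)/(kT)² = (393.72 − 81.826)/333.72 = 0.935.

0.935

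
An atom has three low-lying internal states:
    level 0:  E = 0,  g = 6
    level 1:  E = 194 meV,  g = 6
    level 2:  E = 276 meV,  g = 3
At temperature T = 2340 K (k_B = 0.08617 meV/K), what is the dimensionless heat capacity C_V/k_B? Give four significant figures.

0.2634

k_BT = 0.08617 × 2340 K = 201.638 meV.
Eᵢ/kT = 0, 0.962120, 1.36879.
Z = Σ gᵢe^(−Eᵢ/kT) = 6·e^(−0) + 6·e^(−0.962120) + 3·e^(−1.36879) = 6.00000 + 2.29249 + 0.763244 = 9.05573.
⟨E⟩ = 72.3739 meV, ⟨E²⟩ = 15948.0 meV².
C_V/k_B = (⟨E²⟩ − ⟨E⟩²)/(kT)² = (15948.0 − 5237.98)/40657.9 = 0.2634.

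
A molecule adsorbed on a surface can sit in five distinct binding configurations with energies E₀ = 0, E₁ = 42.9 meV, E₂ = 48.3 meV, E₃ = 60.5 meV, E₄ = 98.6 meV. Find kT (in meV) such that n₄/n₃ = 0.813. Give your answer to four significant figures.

184.0 meV

n₄/n₃ = exp[−(E₄−E₃)/kT] = 0.813.
⇒ (E₄−E₃)/kT = ln(1/0.813) = ln(1.23001) = 0.207022.
kT = 38.1 meV / 0.207022 = 184.0 meV.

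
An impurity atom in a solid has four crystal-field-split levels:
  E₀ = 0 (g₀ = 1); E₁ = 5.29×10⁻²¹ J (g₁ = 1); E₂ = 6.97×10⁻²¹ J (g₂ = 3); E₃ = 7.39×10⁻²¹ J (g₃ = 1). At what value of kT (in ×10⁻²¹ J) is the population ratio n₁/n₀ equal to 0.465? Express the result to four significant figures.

6.909 ×10⁻²¹ J

n₁/n₀ = (g₁/g₀) exp[−(E₁−E₀)/kT] = 0.465.
⇒ (E₁−E₀)/kT = ln((1/1)/0.465) = ln(2.15054) = 0.765719.
kT = 5.29 ×10⁻²¹ J / 0.765719 = 6.909 ×10⁻²¹ J.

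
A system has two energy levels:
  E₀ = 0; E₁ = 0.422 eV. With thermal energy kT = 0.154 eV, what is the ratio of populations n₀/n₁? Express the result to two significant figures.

n₀/n₁ = exp[−(E₀−E₁)/kT] = exp(−(-0.422 eV)/(0.154 eV)) = exp(2.740) = 15.

15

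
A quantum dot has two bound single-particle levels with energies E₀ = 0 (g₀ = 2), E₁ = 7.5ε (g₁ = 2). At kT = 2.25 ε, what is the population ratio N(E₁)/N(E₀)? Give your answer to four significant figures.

0.03567

n₁/n₀ = (g₁/g₀) exp[−(E₁−E₀)/kT] = (2/2) × exp(−(7.5ε)/(2.25ε)) = (2/2) × exp(-3.33333) = 0.03567.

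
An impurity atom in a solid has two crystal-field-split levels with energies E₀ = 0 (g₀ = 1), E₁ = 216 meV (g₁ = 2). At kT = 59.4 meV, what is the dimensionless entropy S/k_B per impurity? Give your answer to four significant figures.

0.2334

Eᵢ/kT = 0, 3.63636.
Z = Σ gᵢe^(−Eᵢ/kT) = 1·e^(−0) + 2·e^(−3.63636) = 1.00000 + 0.0526962 = 1.05270.
⟨E⟩ = Σ EᵢPᵢ = 10.8126 meV.
S/k_B = ln Z + ⟨E⟩/kT = ln(1.05270) + 10.8126/59.4 = 0.0513583 + 0.182030 = 0.2334.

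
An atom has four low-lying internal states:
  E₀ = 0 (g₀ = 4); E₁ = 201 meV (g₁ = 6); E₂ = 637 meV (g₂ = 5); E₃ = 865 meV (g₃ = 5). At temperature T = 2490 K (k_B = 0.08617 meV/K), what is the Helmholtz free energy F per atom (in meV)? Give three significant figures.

-408 meV

k_BT = 0.08617 × 2490 K = 214.56 meV.
Eᵢ/kT = 0, 0.93680, 2.9689, 4.0315.
Z = Σ gᵢe^(−Eᵢ/kT) = 4·e^(−0) + 6·e^(−0.93680) + 5·e^(−2.9689) + 5·e^(−4.0315) = 4.0000 + 2.3513 + 0.25680 + 0.088738 = 6.6968.
F = −kT ln Z = −214.56 × ln(6.6968) = −214.56 × 1.9016 = -408 meV.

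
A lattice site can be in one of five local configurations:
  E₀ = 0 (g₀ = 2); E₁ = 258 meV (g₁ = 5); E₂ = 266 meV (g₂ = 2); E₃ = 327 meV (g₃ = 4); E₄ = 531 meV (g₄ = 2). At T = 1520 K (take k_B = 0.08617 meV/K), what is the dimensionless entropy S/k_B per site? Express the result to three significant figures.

2.06

k_BT = 0.08617 × 1520 K = 130.98 meV.
Eᵢ/kT = 0, 1.9698, 2.0308, 2.4966, 4.0541.
Z = Σ gᵢe^(−Eᵢ/kT) = 2·e^(−0) + 5·e^(−1.9698) + 2·e^(−2.0308) + 4·e^(−2.4966) + 2·e^(−4.0541) = 2.0000 + 0.69742 + 0.26246 + 0.32946 + 0.034702 = 3.3240.
⟨E⟩ = Σ EᵢPᵢ = 113.09 meV.
S/k_B = ln Z + ⟨E⟩/kT = ln(3.3240) + 113.09/130.98 = 1.2012 + 0.86341 = 2.06.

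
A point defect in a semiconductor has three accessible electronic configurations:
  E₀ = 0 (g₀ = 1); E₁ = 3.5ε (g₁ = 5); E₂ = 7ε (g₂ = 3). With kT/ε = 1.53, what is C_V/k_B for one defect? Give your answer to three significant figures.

1.43

Eᵢ/kT = 0, 2.2876, 4.5752.
Z = Σ gᵢe^(−Eᵢ/kT) = 1·e^(−0) + 5·e^(−2.2876) + 3·e^(−4.5752) = 1.0000 + 0.50755 + 0.030913 = 1.5385.
⟨E⟩ = 1.2953 ε, ⟨E²⟩ = 5.0258 ε².
C_V/k_B = (⟨E²⟩ − ⟨E⟩²)/(kT)² = (5.0258 − 1.6778)/2.3409 = 1.43.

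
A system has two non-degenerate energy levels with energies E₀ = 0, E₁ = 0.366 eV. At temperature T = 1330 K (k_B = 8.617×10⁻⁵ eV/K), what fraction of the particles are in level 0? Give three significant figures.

0.961

k_BT = 8.617×10⁻⁵ × 1330 K = 0.11461 eV.
Eᵢ/kT = 0, 3.1934.
Z = Σ e^(−Eᵢ/kT) = e^(−0) + e^(−3.1934) = 1.0000 + 0.041032 = 1.0410.
P₀ = e^(−E₀/kT) / Z = 1.0000/1.0410 = 0.961.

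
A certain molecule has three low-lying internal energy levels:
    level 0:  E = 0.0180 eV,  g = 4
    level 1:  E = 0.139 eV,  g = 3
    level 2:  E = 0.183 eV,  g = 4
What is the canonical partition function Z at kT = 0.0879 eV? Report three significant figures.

Eᵢ/kT = 0.20478, 1.5813, 2.0819.
Z = Σ gᵢe^(−Eᵢ/kT) = 4·e^(−0.20478) + 3·e^(−1.5813) + 4·e^(−2.0819) = 3.2593 + 0.61712 + 0.49877 = 4.3752.

Z = 4.38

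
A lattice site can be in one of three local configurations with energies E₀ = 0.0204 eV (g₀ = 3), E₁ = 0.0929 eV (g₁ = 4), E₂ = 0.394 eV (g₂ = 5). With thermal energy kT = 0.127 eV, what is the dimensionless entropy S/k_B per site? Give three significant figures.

2.08

Eᵢ/kT = 0.16063, 0.73150, 3.1024.
Z = Σ gᵢe^(−Eᵢ/kT) = 3·e^(−0.16063) + 4·e^(−0.73150) + 5·e^(−3.1024) = 2.5548 + 1.9247 + 0.22471 = 4.7042.
⟨E⟩ = Σ EᵢPᵢ = 0.067909 eV.
S/k_B = ln Z + ⟨E⟩/kT = ln(4.7042) + 0.067909/0.127 = 1.5485 + 0.53472 = 2.08.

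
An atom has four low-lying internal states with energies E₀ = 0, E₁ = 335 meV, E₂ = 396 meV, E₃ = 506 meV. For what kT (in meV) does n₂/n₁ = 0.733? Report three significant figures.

196 meV

n₂/n₁ = exp[−(E₂−E₁)/kT] = 0.733.
⇒ (E₂−E₁)/kT = ln(1/0.733) = ln(1.3643) = 0.31064.
kT = 61 meV / 0.31064 = 196 meV.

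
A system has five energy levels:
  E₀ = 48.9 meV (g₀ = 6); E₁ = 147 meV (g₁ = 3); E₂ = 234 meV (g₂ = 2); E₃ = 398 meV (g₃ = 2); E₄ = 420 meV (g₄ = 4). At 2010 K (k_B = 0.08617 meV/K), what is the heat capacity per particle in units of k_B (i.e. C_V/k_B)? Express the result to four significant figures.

k_BT = 0.08617 × 2010 K = 173.202 meV.
Eᵢ/kT = 0.282329, 0.848720, 1.35102, 2.29789, 2.42491.
Z = Σ gᵢe^(−Eᵢ/kT) = 6·e^(−0.282329) + 3·e^(−0.848720) + 2·e^(−1.35102) + 2·e^(−2.29789) + 4·e^(−2.42491) = 4.52415 + 1.28389 + 0.517952 + 0.200941 + 0.353944 = 6.88088.
⟨E⟩ = 110.421 meV, ⟨E²⟩ = 23425.5 meV².
C_V/k_B = (⟨E²⟩ − ⟨E⟩²)/(kT)² = (23425.5 − 12192.8)/29998.9 = 0.3744.

0.3744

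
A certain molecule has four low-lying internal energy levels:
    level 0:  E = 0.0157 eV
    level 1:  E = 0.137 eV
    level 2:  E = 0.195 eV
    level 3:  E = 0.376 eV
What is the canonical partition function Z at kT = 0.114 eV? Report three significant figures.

Z = 1.39

Eᵢ/kT = 0.13772, 1.2018, 1.7105, 3.2982.
Z = Σ e^(−Eᵢ/kT) = e^(−0.13772) + e^(−1.2018) + e^(−1.7105) + e^(−3.2982) = 0.87134 + 0.30065 + 0.18078 + 0.036950 = 1.3897.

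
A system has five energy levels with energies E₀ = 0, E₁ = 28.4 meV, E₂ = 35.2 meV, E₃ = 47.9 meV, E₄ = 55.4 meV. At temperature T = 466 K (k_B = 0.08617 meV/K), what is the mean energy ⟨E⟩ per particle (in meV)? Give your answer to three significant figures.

23.2 meV

k_BT = 0.08617 × 466 K = 40.155 meV.
Eᵢ/kT = 0, 0.70726, 0.87660, 1.1929, 1.3797.
Z = Σ e^(−Eᵢ/kT) = e^(−0) + e^(−0.70726) + e^(−0.87660) + e^(−1.1929) + e^(−1.3797) = 1.0000 + 0.49299 + 0.41620 + 0.30334 + 0.25165 = 2.4642.
⟨E⟩ = Σ Eᵢ e^(−Eᵢ/kT) / Z = (0·1.0000 + 28.4·0.49299 + 35.2·0.41620 + 47.9·0.30334 + 55.4·0.25165) / 2.4642 = 23.2 meV.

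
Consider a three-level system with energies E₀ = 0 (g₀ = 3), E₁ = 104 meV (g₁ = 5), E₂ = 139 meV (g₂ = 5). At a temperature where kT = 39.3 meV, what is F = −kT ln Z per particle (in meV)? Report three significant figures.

Eᵢ/kT = 0, 2.6463, 3.5369.
Z = Σ gᵢe^(−Eᵢ/kT) = 3·e^(−0) + 5·e^(−2.6463) + 5·e^(−3.5369) = 3.0000 + 0.35457 + 0.14552 = 3.5001.
F = −kT ln Z = −39.3 × ln(3.5001) = −39.3 × 1.2528 = -49.2 meV.

-49.2 meV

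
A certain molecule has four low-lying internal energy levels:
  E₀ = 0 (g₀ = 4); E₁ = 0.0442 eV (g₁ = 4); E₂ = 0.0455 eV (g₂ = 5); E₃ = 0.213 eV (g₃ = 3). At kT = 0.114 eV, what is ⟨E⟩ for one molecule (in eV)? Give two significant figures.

0.035 eV

Eᵢ/kT = 0, 0.3877, 0.3991, 1.868.
Z = Σ gᵢe^(−Eᵢ/kT) = 4·e^(−0) + 4·e^(−0.3877) + 5·e^(−0.3991) + 3·e^(−1.868) = 4.000 + 2.714 + 3.355 + 0.4633 = 10.53.
⟨E⟩ = Σ Eᵢ gᵢe^(−Eᵢ/kT) / Z = (0·4.000 + 0.0442·2.714 + 0.0455·3.355 + 0.213·0.4633) / 10.53 = 0.035 eV.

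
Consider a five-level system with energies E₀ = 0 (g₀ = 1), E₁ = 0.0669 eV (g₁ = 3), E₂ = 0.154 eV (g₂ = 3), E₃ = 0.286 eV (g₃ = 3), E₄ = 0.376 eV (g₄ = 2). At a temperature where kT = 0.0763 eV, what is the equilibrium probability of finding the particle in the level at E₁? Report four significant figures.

Eᵢ/kT = 0, 0.876802, 2.01835, 3.74836, 4.92792.
Z = Σ gᵢe^(−Eᵢ/kT) = 1·e^(−0) + 3·e^(−0.876802) + 3·e^(−2.01835) + 3·e^(−3.74836) + 2·e^(−4.92792) = 1.00000 + 1.24833 + 0.398624 + 0.0706690 + 0.0144831 = 2.73211.
P₁ = g₁ e^(−E₁/kT) / Z = 1.24833/2.73211 = 0.4569.

0.4569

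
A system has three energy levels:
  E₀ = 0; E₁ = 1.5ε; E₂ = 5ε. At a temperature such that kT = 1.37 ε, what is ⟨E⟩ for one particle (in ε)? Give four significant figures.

0.4644 ε

Eᵢ/kT = 0, 1.09489, 3.64964.
Z = Σ e^(−Eᵢ/kT) = e^(−0) + e^(−1.09489) + e^(−3.64964) = 1.00000 + 0.334576 + 0.0260005 = 1.36058.
⟨E⟩ = Σ Eᵢ e^(−Eᵢ/kT) / Z = (0·1.00000 + 1.5·0.334576 + 5·0.0260005) / 1.36058 = 0.4644 ε.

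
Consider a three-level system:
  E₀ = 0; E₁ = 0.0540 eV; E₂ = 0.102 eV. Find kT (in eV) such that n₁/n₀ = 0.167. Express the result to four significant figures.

n₁/n₀ = exp[−(E₁−E₀)/kT] = 0.167.
⇒ (E₁−E₀)/kT = ln(1/0.167) = ln(5.98802) = 1.78976.
kT = 0.0540 eV / 1.78976 = 0.03017 eV.

0.03017 eV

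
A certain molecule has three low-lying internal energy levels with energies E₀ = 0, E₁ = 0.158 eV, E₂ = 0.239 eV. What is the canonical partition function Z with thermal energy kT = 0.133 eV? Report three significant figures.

Eᵢ/kT = 0, 1.1880, 1.7970.
Z = Σ e^(−Eᵢ/kT) = e^(−0) + e^(−1.1880) + e^(−1.7970) = 1.0000 + 0.30483 + 0.16580 = 1.4706.

Z = 1.47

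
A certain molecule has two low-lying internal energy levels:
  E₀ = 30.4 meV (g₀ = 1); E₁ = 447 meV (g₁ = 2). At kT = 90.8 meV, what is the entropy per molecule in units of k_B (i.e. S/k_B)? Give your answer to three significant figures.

Eᵢ/kT = 0.33480, 4.9229.
Z = Σ gᵢe^(−Eᵢ/kT) = 1·e^(−0.33480) + 2·e^(−4.9229) = 0.71548 + 0.014556 = 0.73004.
⟨E⟩ = Σ EᵢPᵢ = 38.706 meV.
S/k_B = ln Z + ⟨E⟩/kT = ln(0.73004) + 38.706/90.8 = -0.31466 + 0.42628 = 0.112.

0.112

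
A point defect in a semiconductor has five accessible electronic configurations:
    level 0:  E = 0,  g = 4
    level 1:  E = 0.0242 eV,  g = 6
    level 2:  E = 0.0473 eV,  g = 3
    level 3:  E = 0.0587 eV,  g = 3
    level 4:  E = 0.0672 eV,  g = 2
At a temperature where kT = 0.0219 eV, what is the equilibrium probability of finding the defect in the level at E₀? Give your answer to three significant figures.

0.603

Eᵢ/kT = 0, 1.1050, 2.1598, 2.6804, 3.0685.
Z = Σ gᵢe^(−Eᵢ/kT) = 4·e^(−0) + 6·e^(−1.1050) + 3·e^(−2.1598) + 3·e^(−2.6804) + 2·e^(−3.0685) = 4.0000 + 1.9873 + 0.34604 + 0.20561 + 0.092982 = 6.6319.
P₀ = g₀ e^(−E₀/kT) / Z = 4.0000/6.6319 = 0.603.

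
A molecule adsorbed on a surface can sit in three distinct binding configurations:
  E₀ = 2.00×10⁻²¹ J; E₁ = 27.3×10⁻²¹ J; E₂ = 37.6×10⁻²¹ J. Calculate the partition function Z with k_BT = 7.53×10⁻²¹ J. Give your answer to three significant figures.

Z = 0.800

Eᵢ/kT = 0.26560, 3.6255, 4.9934.
Z = Σ e^(−Eᵢ/kT) = e^(−0.26560) + e^(−3.6255) + e^(−4.9934) = 0.76675 + 0.026636 + 0.0067826 = 0.80017.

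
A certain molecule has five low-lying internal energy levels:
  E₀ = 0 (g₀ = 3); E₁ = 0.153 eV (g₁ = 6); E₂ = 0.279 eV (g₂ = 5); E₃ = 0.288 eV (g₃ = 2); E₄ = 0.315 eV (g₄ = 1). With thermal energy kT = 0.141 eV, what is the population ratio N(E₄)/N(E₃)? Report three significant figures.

0.413

n₄/n₃ = (g₄/g₃) exp[−(E₄−E₃)/kT] = (1/2) × exp(−(0.027 eV)/(0.141 eV)) = (1/2) × exp(-0.19149) = 0.413.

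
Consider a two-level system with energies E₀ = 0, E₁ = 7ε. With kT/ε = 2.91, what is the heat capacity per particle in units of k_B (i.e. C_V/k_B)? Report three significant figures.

0.439

Eᵢ/kT = 0, 2.4055.
Z = Σ e^(−Eᵢ/kT) = e^(−0) + e^(−2.4055) = 1.0000 + 0.090220 = 1.0902.
⟨E⟩ = 0.57929 ε, ⟨E²⟩ = 4.0550 ε².
C_V/k_B = (⟨E²⟩ − ⟨E⟩²)/(kT)² = (4.0550 − 0.33558)/8.4681 = 0.439.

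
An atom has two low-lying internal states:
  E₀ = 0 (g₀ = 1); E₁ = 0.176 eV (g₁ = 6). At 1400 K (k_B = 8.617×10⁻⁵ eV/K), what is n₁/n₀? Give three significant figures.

1.39

k_BT = 8.617×10⁻⁵ × 1400 K = 0.12064 eV.
n₁/n₀ = (g₁/g₀) exp[−(E₁−E₀)/kT] = (6/1) × exp(−(0.176 eV)/(0.12064 eV)) = (6/1) × exp(-1.4589) = 1.39.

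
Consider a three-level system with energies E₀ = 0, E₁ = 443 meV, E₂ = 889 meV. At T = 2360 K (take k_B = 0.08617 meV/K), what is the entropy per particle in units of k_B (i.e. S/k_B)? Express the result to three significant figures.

k_BT = 0.08617 × 2360 K = 203.36 meV.
Eᵢ/kT = 0, 2.1784, 4.3716.
Z = Σ e^(−Eᵢ/kT) = e^(−0) + e^(−2.1784) + e^(−4.3716) = 1.0000 + 0.11322 + 0.012631 = 1.1259.
⟨E⟩ = Σ EᵢPᵢ = 54.521 meV.
S/k_B = ln Z + ⟨E⟩/kT = ln(1.1259) + 54.521/203.36 = 0.11858 + 0.26810 = 0.387.

0.387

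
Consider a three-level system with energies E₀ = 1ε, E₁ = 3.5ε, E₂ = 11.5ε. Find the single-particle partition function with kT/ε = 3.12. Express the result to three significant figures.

Eᵢ/kT = 0.32051, 1.1218, 3.6859.
Z = Σ e^(−Eᵢ/kT) = e^(−0.32051) + e^(−1.1218) + e^(−3.6859) = 0.72578 + 0.32569 + 0.025075 = 1.0765.

Z = 1.08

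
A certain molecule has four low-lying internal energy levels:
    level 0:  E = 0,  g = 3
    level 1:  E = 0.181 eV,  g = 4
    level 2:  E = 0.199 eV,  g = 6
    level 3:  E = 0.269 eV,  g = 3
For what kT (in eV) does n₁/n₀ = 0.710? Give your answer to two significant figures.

0.29 eV

n₁/n₀ = (g₁/g₀) exp[−(E₁−E₀)/kT] = 0.710.
⇒ (E₁−E₀)/kT = ln((4/3)/0.710) = ln(1.878) = 0.6302.
kT = 0.181 eV / 0.6302 = 0.29 eV.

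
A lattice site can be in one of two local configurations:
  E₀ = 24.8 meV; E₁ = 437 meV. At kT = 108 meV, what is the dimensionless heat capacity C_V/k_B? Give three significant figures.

Eᵢ/kT = 0.22963, 4.0463.
Z = Σ e^(−Eᵢ/kT) = e^(−0.22963) + e^(−4.0463) = 0.79483 + 0.017487 = 0.81232.
⟨E⟩ = 33.673 meV, ⟨E²⟩ = 4712.8 meV².
C_V/k_B = (⟨E²⟩ − ⟨E⟩²)/(kT)² = (4712.8 − 1133.9)/11664 = 0.307.

0.307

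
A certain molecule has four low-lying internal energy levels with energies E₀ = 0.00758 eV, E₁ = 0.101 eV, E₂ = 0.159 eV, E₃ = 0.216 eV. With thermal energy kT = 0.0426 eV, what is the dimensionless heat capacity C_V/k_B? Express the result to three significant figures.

Eᵢ/kT = 0.17793, 2.3709, 3.7324, 5.0704.
Z = Σ e^(−Eᵢ/kT) = e^(−0.17793) + e^(−2.3709) + e^(−3.7324) + e^(−5.0704) = 0.83700 + 0.093397 + 0.023935 + 0.0062799 = 0.96061.
⟨E⟩ = 0.021798 eV, ⟨E²⟩ = 0.0019768 eV².
C_V/k_B = (⟨E²⟩ − ⟨E⟩²)/(kT)² = (0.0019768 − 0.00047515)/0.0018148 = 0.827.

0.827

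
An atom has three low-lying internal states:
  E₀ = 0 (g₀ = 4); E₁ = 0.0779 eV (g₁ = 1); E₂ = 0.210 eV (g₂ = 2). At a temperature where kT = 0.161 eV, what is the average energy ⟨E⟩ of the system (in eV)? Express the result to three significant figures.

0.0314 eV

Eᵢ/kT = 0, 0.48385, 1.3043.
Z = Σ gᵢe^(−Eᵢ/kT) = 4·e^(−0) + 1·e^(−0.48385) + 2·e^(−1.3043) = 4.0000 + 0.61641 + 0.54272 = 5.1591.
⟨E⟩ = Σ Eᵢ gᵢe^(−Eᵢ/kT) / Z = (0·4.0000 + 0.0779·0.61641 + 0.210·0.54272) / 5.1591 = 0.0314 eV.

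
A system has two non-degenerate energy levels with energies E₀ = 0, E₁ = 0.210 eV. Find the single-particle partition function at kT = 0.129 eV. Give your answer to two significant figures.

Z = 1.2

Eᵢ/kT = 0, 1.628.
Z = Σ e^(−Eᵢ/kT) = e^(−0) + e^(−1.628) = 1.000 + 0.1963 = 1.196.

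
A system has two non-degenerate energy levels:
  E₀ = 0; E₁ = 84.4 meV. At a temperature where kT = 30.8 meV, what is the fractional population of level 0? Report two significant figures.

Eᵢ/kT = 0, 2.740.
Z = Σ e^(−Eᵢ/kT) = e^(−0) + e^(−2.740) = 1.000 + 0.06457 = 1.065.
P₀ = e^(−E₀/kT) / Z = 1.000/1.065 = 0.94.

0.94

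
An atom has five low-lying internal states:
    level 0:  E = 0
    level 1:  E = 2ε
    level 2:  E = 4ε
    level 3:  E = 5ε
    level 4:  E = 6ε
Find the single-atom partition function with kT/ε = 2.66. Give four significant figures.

Eᵢ/kT = 0, 0.751880, 1.50376, 1.87970, 2.25564.
Z = Σ e^(−Eᵢ/kT) = e^(−0) + e^(−0.751880) + e^(−1.50376) + e^(−1.87970) + e^(−2.25564) = 1.00000 + 0.471479 + 0.222293 + 0.152636 + 0.104806 = 1.95121.

Z = 1.951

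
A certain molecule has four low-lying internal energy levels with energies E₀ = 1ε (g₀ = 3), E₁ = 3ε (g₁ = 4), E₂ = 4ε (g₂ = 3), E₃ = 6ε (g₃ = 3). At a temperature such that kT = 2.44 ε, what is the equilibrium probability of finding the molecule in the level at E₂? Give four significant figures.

Eᵢ/kT = 0.409836, 1.22951, 1.63934, 2.45902.
Z = Σ gᵢe^(−Eᵢ/kT) = 3·e^(−0.409836) + 4·e^(−1.22951) + 3·e^(−1.63934) + 3·e^(−2.45902) = 1.99128 + 1.16974 + 0.582324 + 0.256556 = 3.99990.
P₂ = g₂ e^(−E₂/kT) / Z = 0.582324/3.99990 = 0.1456.

0.1456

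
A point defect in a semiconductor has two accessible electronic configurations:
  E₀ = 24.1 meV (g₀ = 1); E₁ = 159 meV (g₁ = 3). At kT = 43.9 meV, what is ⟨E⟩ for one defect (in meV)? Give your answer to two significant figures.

Eᵢ/kT = 0.5490, 3.622.
Z = Σ gᵢe^(−Eᵢ/kT) = 1·e^(−0.5490) + 3·e^(−3.622) = 0.5775 + 0.08019 = 0.6577.
⟨E⟩ = Σ Eᵢ gᵢe^(−Eᵢ/kT) / Z = (24.1·0.5775 + 159·0.08019) / 0.6577 = 41 meV.

41 meV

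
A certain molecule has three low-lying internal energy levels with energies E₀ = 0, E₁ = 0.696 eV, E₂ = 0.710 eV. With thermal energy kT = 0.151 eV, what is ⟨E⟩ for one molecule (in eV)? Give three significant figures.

0.0131 eV

Eᵢ/kT = 0, 4.6093, 4.7020.
Z = Σ e^(−Eᵢ/kT) = e^(−0) + e^(−4.6093) + e^(−4.7020) = 1.0000 + 0.0099588 + 0.0090771 = 1.0190.
⟨E⟩ = Σ Eᵢ e^(−Eᵢ/kT) / Z = (0·1.0000 + 0.696·0.0099588 + 0.710·0.0090771) / 1.0190 = 0.0131 eV.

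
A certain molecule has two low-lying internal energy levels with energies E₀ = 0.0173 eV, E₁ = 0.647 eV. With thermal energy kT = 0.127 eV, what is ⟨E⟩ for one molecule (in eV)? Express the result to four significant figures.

0.02169 eV

Eᵢ/kT = 0.136220, 5.09449.
Z = Σ e^(−Eᵢ/kT) = e^(−0.136220) + e^(−5.09449) = 0.872651 + 0.00613043 = 0.878781.
⟨E⟩ = Σ Eᵢ e^(−Eᵢ/kT) / Z = (0.0173·0.872651 + 0.647·0.00613043) / 0.878781 = 0.02169 eV.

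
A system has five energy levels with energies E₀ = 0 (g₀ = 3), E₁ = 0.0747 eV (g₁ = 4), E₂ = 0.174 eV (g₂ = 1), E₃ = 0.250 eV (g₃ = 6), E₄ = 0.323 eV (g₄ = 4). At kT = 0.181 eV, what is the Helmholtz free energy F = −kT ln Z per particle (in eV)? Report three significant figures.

-0.381 eV

Eᵢ/kT = 0, 0.41271, 0.96133, 1.3812, 1.7845.
Z = Σ gᵢe^(−Eᵢ/kT) = 3·e^(−0) + 4·e^(−0.41271) + 1·e^(−0.96133) + 6·e^(−1.3812) + 4·e^(−1.7845) = 3.0000 + 2.6474 + 0.38238 + 1.5077 + 0.67152 = 8.2090.
F = −kT ln Z = −0.181 × ln(8.2090) = −0.181 × 2.1052 = -0.381 eV.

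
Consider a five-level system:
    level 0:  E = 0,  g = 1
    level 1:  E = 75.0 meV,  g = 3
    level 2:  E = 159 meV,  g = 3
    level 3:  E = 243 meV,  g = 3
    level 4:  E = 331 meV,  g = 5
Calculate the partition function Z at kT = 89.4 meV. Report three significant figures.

Eᵢ/kT = 0, 0.83893, 1.7785, 2.7181, 3.7025.
Z = Σ gᵢe^(−Eᵢ/kT) = 1·e^(−0) + 3·e^(−0.83893) + 3·e^(−1.7785) + 3·e^(−2.7181) + 5·e^(−3.7025) = 1.0000 + 1.2965 + 0.50667 + 0.19800 + 0.12331 = 3.1245.

Z = 3.12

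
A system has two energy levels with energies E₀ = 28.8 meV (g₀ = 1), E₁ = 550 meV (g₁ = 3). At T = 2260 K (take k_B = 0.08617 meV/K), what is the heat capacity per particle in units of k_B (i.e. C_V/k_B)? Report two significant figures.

1.0

k_BT = 0.08617 × 2260 K = 194.7 meV.
Eᵢ/kT = 0.1479, 2.825.
Z = Σ gᵢe^(−Eᵢ/kT) = 1·e^(−0.1479) + 3·e^(−2.825) = 0.8625 + 0.1779 = 1.040.
⟨E⟩ = 118.0 meV, ⟨E²⟩ = 52430 meV².
C_V/k_B = (⟨E²⟩ − ⟨E⟩²)/(kT)² = (52430 − 13920)/37910 = 1.0.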